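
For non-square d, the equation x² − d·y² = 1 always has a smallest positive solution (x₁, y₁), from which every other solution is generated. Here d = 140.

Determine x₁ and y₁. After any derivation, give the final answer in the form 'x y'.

71 6

√140 = [11; 1,4,1,22, …], period ℓ=4 (even) → k=3
step 0: (11, 1)  from 11·(1,0) + (0,1)
step 1: (12, 1)  from 1·(11,1) + (1,0)
step 2: (59, 5)  from 4·(12,1) + (11,1)
step 3: (71, 6)  from 1·(59,5) + (12,1)
(x₁, y₁) = (71, 6);  71² − 140·6² = 1 ✓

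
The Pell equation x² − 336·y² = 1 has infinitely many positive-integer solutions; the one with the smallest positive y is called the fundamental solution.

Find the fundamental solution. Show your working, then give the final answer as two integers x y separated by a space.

55 3

d=336: √d = [18; 3,36] (ℓ=2, even), read p_1/q_1
step 0: (18, 1)  from 18·(1,0) + (0,1)
step 1: (55, 3)  from 3·(18,1) + (1,0)
fundamental: x₁=55, y₁=3  (since 3025 − 336·9 = 1)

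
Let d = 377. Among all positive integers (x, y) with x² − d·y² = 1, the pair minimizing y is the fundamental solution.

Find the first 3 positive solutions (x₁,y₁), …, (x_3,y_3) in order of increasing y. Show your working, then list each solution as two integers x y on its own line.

233 12
108577 5592
50596649 2605860

d=377: √d = [19; 2,2,2,38] (ℓ=4, even), read p_3/q_3
i=0: a=19 ⇒ p=19, q=1
i=1: a=2 ⇒ p=39, q=2
i=2: a=2 ⇒ p=97, q=5
i=3: a=2 ⇒ p=233, q=12
(x₁, y₁) = (233, 12);  233² − 377·12² = 1 ✓
n=2: (233,12)∘(233,12) = (233·233+377·12·12, 233·12+12·233) = (108577,5592)
n=3: (108577,5592)∘(233,12) = (233·108577+377·12·5592, 233·5592+12·108577) = (50596649,2605860)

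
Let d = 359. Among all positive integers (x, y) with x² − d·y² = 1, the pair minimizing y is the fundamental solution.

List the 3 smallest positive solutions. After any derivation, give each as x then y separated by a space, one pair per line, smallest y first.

360 19
259199 13680
186622920 9849581

[18; 1,17,1,36] for √359; ℓ=4 ⇒ convergent index 3
i=0: a=18 ⇒ p=18, q=1
…
i=2: a=17 ⇒ p=341, q=18
i=3: a=1 ⇒ p=360, q=19
(x₁, y₁) = (360, 19);  360² − 359·19² = 1 ✓
(360+19√359)^2 = 259199 + 13680√359
(360+19√359)^3 = 186622920 + 9849581√359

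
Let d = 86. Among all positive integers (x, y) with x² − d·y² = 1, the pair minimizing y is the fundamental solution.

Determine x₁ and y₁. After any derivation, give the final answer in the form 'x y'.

d=86: √d = [9; 3,1,1,1,8,1,1,1,3,18] (ℓ=10, even), read p_9/q_9
step 0: (9, 1)  from 9·(1,0) + (0,1)
step 1: (28, 3)  from 3·(9,1) + (1,0)
step 2: (37, 4)  from 1·(28,3) + (9,1)
step 3: (65, 7)  from 1·(37,4) + (28,3)
…
step 5: (881, 95)  from 8·(102,11) + (65,7)
step 6: (983, 106)  from 1·(881,95) + (102,11)
…
step 8: (2847, 307)  from 1·(1864,201) + (983,106)
step 9: (10405, 1122)  from 3·(2847,307) + (1864,201)
→ (10405, 1122).  Check: 10405²=108264025, 86·1122²=108264024, difference 1.

10405 1122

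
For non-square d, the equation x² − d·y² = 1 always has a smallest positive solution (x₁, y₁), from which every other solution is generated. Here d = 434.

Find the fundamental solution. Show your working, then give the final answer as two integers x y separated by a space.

√434 → a₀=20, period (1,4,1,40); ℓ=4 even so k=3
a_0=20:  p_0=20·1+0=20,  q_0=20·0+1=1
a_1=1:  p_1=1·20+1=21,  q_1=1·1+0=1
a_2=4:  p_2=4·21+20=104,  q_2=4·1+1=5
a_3=1:  p_3=1·104+21=125,  q_3=1·5+1=6
→ (125, 6).  Check: 125²=15625, 434·6²=15624, difference 1.

125 6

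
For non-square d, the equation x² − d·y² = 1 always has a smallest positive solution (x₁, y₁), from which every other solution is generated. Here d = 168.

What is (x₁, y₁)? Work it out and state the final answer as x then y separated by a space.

13 1

[12; 1,24] for √168; ℓ=2 ⇒ convergent index 1
i=0: a=12 ⇒ p=12, q=1
i=1: a=1 ⇒ p=13, q=1
(x₁, y₁) = (13, 1);  13² − 168·1² = 1 ✓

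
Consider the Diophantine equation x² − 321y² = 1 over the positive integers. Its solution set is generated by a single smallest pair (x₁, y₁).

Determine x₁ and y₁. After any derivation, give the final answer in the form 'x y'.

215 12

d=321: √d = [17; 1,10,1,34] (ℓ=4, even), read p_3/q_3
a_0=17:  p_0=17·1+0=17,  q_0=17·0+1=1
a_1=1:  p_1=1·17+1=18,  q_1=1·1+0=1
a_2=10:  p_2=10·18+17=197,  q_2=10·1+1=11
a_3=1:  p_3=1·197+18=215,  q_3=1·11+1=12
(x₁, y₁) = (215, 12);  215² − 321·12² = 1 ✓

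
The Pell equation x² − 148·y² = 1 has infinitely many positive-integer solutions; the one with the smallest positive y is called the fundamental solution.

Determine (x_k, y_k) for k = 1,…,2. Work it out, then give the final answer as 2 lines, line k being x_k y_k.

[12; 6,24] for √148; ℓ=2 ⇒ convergent index 1
step 0: (12, 1)  from 12·(1,0) + (0,1)
step 1: (73, 6)  from 6·(12,1) + (1,0)
→ (73, 6).  Check: 73²=5329, 148·6²=5328, difference 1.
k=2:  x_2 = 73·73+148·6·6 = 10657,  y_2 = 73·6+6·73 = 876

73 6
10657 876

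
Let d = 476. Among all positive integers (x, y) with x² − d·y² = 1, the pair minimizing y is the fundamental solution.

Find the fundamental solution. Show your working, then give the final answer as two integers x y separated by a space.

28799 1320

√476 → a₀=21, period (1,4,2,10,2,4,1,42); ℓ=8 even so k=7
i=0: a=21 ⇒ p=21, q=1
…
i=2: a=4 ⇒ p=109, q=5
i=3: a=2 ⇒ p=240, q=11
i=4: a=10 ⇒ p=2509, q=115
i=5: a=2 ⇒ p=5258, q=241
i=6: a=4 ⇒ p=23541, q=1079
i=7: a=1 ⇒ p=28799, q=1320
fundamental: x₁=28799, y₁=1320  (since 829382401 − 476·1742400 = 1)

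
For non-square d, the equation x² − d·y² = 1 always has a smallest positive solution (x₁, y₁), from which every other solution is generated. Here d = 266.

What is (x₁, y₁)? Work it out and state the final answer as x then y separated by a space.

d=266: √d = [16; 3,4,3,32] (ℓ=4, even), read p_3/q_3
i=0: a=16 ⇒ p=16, q=1
…
i=2: a=4 ⇒ p=212, q=13
i=3: a=3 ⇒ p=685, q=42
→ (685, 42).  Check: 685²=469225, 266·42²=469224, difference 1.

685 42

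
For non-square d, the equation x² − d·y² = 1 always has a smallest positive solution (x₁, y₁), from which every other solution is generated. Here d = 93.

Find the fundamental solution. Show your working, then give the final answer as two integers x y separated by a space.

12151 1260

d=93: √d = [9; 1,1,1,4,6,4,1,1,1,18] (ℓ=10, even), read p_9/q_9
i=0: a=9 ⇒ p=9, q=1
i=1: a=1 ⇒ p=10, q=1
…
i=6: a=4 ⇒ p=3491, q=362
…
i=8: a=1 ⇒ p=7821, q=811
i=9: a=1 ⇒ p=12151, q=1260
fundamental: x₁=12151, y₁=1260  (since 147646801 − 93·1587600 = 1)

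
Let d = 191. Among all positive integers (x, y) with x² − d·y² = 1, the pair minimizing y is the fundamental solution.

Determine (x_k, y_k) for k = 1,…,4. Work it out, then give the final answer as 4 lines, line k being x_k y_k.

8994000 650783
161784071999999 11706284604000
2910171887135973018000 210572647456751349217
52348171905801720863712000001 3787780782452031563430792000

d=191: √d = [13; 1,4,1,1,3,…,4,1,26] (ℓ=16, even), read p_15/q_15
k=0  a_k=13  p_k/q_k = 13/1
k=1  a_k=1  p_k/q_k = 14/1
…
k=5  a_k=3  p_k/q_k = 539/39
…
k=7  a_k=2  p_k/q_k = 2999/217
…
k=9  a_k=2  p_k/q_k = 83433/6037
…
k=11  a_k=3  p_k/q_k = 704682/50989
…
k=14  a_k=4  p_k/q_k = 7377553/533821
k=15  a_k=1  p_k/q_k = 8994000/650783
fundamental: x₁=8994000, y₁=650783  (since 80892036000000 − 191·423518513089 = 1)
n=2: (8994000,650783)∘(8994000,650783) = (8994000·8994000+191·650783·650783, 8994000·650783+650783·8994000) = (161784071999999,11706284604000)
n=3: (161784071999999,11706284604000)∘(8994000,650783) = (8994000·161784071999999+191·650783·11706284604000, 8994000·11706284604000+650783·161784071999999) = (2910171887135973018000,210572647456751349217)
n=4: (2910171887135973018000,210572647456751349217)∘(8994000,650783) = (8994000·2910171887135973018000+191·650783·210572647456751349217, 8994000·210572647456751349217+650783·2910171887135973018000) = (52348171905801720863712000001,3787780782452031563430792000)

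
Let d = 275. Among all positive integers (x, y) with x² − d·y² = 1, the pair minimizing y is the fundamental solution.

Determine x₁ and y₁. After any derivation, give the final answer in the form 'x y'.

√275 = [16; 1,1,2,1,1,32, …], period ℓ=6 (even) → k=5
k=0  a_k=16  p_k/q_k = 16/1
k=1  a_k=1  p_k/q_k = 17/1
…
k=4  a_k=1  p_k/q_k = 116/7
k=5  a_k=1  p_k/q_k = 199/12
fundamental: x₁=199, y₁=12  (since 39601 − 275·144 = 1)

199 12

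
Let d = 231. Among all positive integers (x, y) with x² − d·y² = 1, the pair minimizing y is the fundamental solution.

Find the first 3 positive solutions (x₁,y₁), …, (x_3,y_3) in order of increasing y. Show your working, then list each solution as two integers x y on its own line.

76 5
11551 760
1755676 115515

√231 = [15; 5,30, …], period ℓ=2 (even) → k=1
i=0: a=15 ⇒ p=15, q=1
i=1: a=5 ⇒ p=76, q=5
fundamental: x₁=76, y₁=5  (since 5776 − 231·25 = 1)
(76+5√231)^2 = 11551 + 760√231
(76+5√231)^3 = 1755676 + 115515√231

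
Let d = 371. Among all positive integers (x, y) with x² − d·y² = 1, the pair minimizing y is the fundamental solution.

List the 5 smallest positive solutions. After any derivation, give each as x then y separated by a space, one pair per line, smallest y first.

1695 88
5746049 298320
19479104415 1011304712
66034158220801 3428322675360
223855776889410975 11622012858165688

√371 = [19; 3,1,4,1,3,38, …], period ℓ=6 (even) → k=5
a_0=19:  p_0=19·1+0=19,  q_0=19·0+1=1
a_1=3:  p_1=3·19+1=58,  q_1=3·1+0=3
a_2=1:  p_2=1·58+19=77,  q_2=1·3+1=4
…
a_4=1:  p_4=1·366+77=443,  q_4=1·19+4=23
a_5=3:  p_5=3·443+366=1695,  q_5=3·23+19=88
(x₁, y₁) = (1695, 88);  1695² − 371·88² = 1 ✓
k=2:  x_2 = 1695·1695+371·88·88 = 5746049,  y_2 = 1695·88+88·1695 = 298320
k=3:  x_3 = 1695·5746049+371·88·298320 = 19479104415,  y_3 = 1695·298320+88·5746049 = 1011304712
k=4:  x_4 = 1695·19479104415+371·88·1011304712 = 66034158220801,  y_4 = 1695·1011304712+88·19479104415 = 3428322675360
k=5:  x_5 = 1695·66034158220801+371·88·3428322675360 = 223855776889410975,  y_5 = 1695·3428322675360+88·66034158220801 = 11622012858165688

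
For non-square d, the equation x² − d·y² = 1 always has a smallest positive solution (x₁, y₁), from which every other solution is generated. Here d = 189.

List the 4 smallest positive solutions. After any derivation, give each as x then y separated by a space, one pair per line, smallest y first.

[13; 1,2,1,26] for √189; ℓ=4 ⇒ convergent index 3
i=0: a=13 ⇒ p=13, q=1
…
i=2: a=2 ⇒ p=41, q=3
i=3: a=1 ⇒ p=55, q=4
fundamental: x₁=55, y₁=4  (since 3025 − 189·16 = 1)
k=2:  x_2 = 55·55+189·4·4 = 6049,  y_2 = 55·4+4·55 = 440
k=3:  x_3 = 55·6049+189·4·440 = 665335,  y_3 = 55·440+4·6049 = 48396
k=4:  x_4 = 55·665335+189·4·48396 = 73180801,  y_4 = 55·48396+4·665335 = 5323120

55 4
6049 440
665335 48396
73180801 5323120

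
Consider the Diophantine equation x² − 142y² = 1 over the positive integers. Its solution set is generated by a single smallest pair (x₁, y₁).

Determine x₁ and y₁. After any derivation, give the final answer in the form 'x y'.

[11; 1,10,1,22] for √142; ℓ=4 ⇒ convergent index 3
i=0: a=11 ⇒ p=11, q=1
i=1: a=1 ⇒ p=12, q=1
i=2: a=10 ⇒ p=131, q=11
i=3: a=1 ⇒ p=143, q=12
(x₁, y₁) = (143, 12);  143² − 142·12² = 1 ✓

143 12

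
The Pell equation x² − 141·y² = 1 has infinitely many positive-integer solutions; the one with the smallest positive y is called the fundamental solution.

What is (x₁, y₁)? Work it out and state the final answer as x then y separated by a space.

d=141: √d = [11; 1,6,1,22] (ℓ=4, even), read p_3/q_3
step 0: (11, 1)  from 11·(1,0) + (0,1)
step 1: (12, 1)  from 1·(11,1) + (1,0)
step 2: (83, 7)  from 6·(12,1) + (11,1)
step 3: (95, 8)  from 1·(83,7) + (12,1)
fundamental: x₁=95, y₁=8  (since 9025 − 141·64 = 1)

95 8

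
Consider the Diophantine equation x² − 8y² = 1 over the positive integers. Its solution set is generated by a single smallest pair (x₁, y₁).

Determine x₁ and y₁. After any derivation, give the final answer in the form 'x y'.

√8 → a₀=2, period (1,4); ℓ=2 even so k=1
k=0  a_k=2  p_k/q_k = 2/1
k=1  a_k=1  p_k/q_k = 3/1
→ (3, 1).  Check: 3²=9, 8·1²=8, difference 1.

3 1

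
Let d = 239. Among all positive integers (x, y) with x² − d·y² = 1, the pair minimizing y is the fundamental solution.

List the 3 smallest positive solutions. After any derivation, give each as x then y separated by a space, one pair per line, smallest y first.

√239 = [15; 2,5,1,2,4,15,4,2,1,5,2,30, …], period ℓ=12 (even) → k=11
k=0  a_k=15  p_k/q_k = 15/1
…
k=4  a_k=2  p_k/q_k = 572/37
…
k=10  a_k=5  p_k/q_k = 2847431/184185
k=11  a_k=2  p_k/q_k = 6195120/400729
fundamental: x₁=6195120, y₁=400729  (since 38379511814400 − 239·160583731441 = 1)
(6195120+400729√239)^2 = 76759023628799 + 4965128484960√239
(6195120+400729√239)^3 = 951062724926484326640 + 61519133559490389671√239

6195120 400729
76759023628799 4965128484960
951062724926484326640 61519133559490389671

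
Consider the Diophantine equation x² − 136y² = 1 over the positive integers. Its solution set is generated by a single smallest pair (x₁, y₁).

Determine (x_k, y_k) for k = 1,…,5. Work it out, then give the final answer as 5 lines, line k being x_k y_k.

d=136: √d = [11; 1,1,1,22] (ℓ=4, even), read p_3/q_3
k=0  a_k=11  p_k/q_k = 11/1
…
k=2  a_k=1  p_k/q_k = 23/2
k=3  a_k=1  p_k/q_k = 35/3
→ (35, 3).  Check: 35²=1225, 136·3²=1224, difference 1.
(x_2, y_2) = (35·35 + 136·3·3, 35·3 + 3·35) = (2449, 210)
(x_3, y_3) = (35·2449 + 136·3·210, 35·210 + 3·2449) = (171395, 14697)
(x_4, y_4) = (35·171395 + 136·3·14697, 35·14697 + 3·171395) = (11995201, 1028580)
(x_5, y_5) = (35·11995201 + 136·3·1028580, 35·1028580 + 3·11995201) = (839492675, 71985903)

35 3
2449 210
171395 14697
11995201 1028580
839492675 71985903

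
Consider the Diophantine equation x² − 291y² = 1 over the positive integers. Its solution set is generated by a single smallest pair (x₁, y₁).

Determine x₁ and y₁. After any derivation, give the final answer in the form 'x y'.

290 17

d=291: √d = [17; 17,34] (ℓ=2, even), read p_1/q_1
k=0  a_k=17  p_k/q_k = 17/1
k=1  a_k=17  p_k/q_k = 290/17
→ (290, 17).  Check: 290²=84100, 291·17²=84099, difference 1.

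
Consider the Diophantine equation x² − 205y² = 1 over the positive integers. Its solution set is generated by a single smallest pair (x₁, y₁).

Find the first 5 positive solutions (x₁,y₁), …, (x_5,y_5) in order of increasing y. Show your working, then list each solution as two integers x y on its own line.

39689 2772
3150433441 220035816
250075105640009 17466002999676
19850461732342200961 1386416385888245712
1575689951139784122242249 110050959861571165127460

d=205: √d = [14; 3,6,1,4,1,6,3,28] (ℓ=8, even), read p_7/q_7
k=0  a_k=14  p_k/q_k = 14/1
…
k=3  a_k=1  p_k/q_k = 315/22
…
k=6  a_k=6  p_k/q_k = 12614/881
k=7  a_k=3  p_k/q_k = 39689/2772
(x₁, y₁) = (39689, 2772);  39689² − 205·2772² = 1 ✓
n=2: (39689,2772)∘(39689,2772) = (39689·39689+205·2772·2772, 39689·2772+2772·39689) = (3150433441,220035816)
n=3: (3150433441,220035816)∘(39689,2772) = (39689·3150433441+205·2772·220035816, 39689·220035816+2772·3150433441) = (250075105640009,17466002999676)
n=4: (250075105640009,17466002999676)∘(39689,2772) = (39689·250075105640009+205·2772·17466002999676, 39689·17466002999676+2772·250075105640009) = (19850461732342200961,1386416385888245712)
n=5: (19850461732342200961,1386416385888245712)∘(39689,2772) = (39689·19850461732342200961+205·2772·1386416385888245712, 39689·1386416385888245712+2772·19850461732342200961) = (1575689951139784122242249,110050959861571165127460)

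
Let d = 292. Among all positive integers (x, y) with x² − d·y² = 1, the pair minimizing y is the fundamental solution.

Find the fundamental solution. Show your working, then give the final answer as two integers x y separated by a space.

d=292: √d = [17; 11,2,1,3,8,3,1,2,11,34] (ℓ=10, even), read p_9/q_9
i=0: a=17 ⇒ p=17, q=1
…
i=8: a=2 ⇒ p=200767, q=11749
i=9: a=11 ⇒ p=2281249, q=133500
→ (2281249, 133500).  Check: 2281249²=5204097000001, 292·133500²=5204097000000, difference 1.

2281249 133500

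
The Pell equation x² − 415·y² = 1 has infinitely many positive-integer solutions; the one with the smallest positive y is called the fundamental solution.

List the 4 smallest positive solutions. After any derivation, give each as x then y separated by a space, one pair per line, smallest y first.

√415 = [20; 2,1,2,4,6,…,1,2,40, …], period ℓ=16 (even) → k=15
a_0=20:  p_0=20·1+0=20,  q_0=20·0+1=1
…
a_4=4:  p_4=4·163+61=713,  q_4=4·8+3=35
a_5=6:  p_5=6·713+163=4441,  q_5=6·35+8=218
…
a_8=3:  p_8=3·9595+5154=33939,  q_8=3·471+253=1666
a_9=1:  p_9=1·33939+9595=43534,  q_9=1·1666+471=2137
a_10=1:  p_10=1·43534+33939=77473,  q_10=1·2137+1666=3803
a_11=6:  p_11=6·77473+43534=508372,  q_11=6·3803+2137=24955
…
a_14=1:  p_14=1·4730294+2110961=6841255,  q_14=1·232201+103623=335824
a_15=2:  p_15=2·6841255+4730294=18412804,  q_15=2·335824+232201=903849
fundamental: x₁=18412804, y₁=903849  (since 339031351142416 − 415·816943014801 = 1)
(18412804+903849√415)^2 = 678062702284831 + 33284788965192√415
(18412804+903849√415)^3 = 24970071273761872339444 + 1225732590794885332887√415
(18412804+903849√415)^4 = 919538056459614718055705397121 + 45138347901436822389057205104√415

18412804 903849
678062702284831 33284788965192
24970071273761872339444 1225732590794885332887
919538056459614718055705397121 45138347901436822389057205104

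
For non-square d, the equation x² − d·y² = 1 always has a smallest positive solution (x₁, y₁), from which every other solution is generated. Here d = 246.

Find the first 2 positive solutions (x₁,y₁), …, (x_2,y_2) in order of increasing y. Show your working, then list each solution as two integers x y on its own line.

88805 5662
15772656049 1005627820

[15; 1,2,5,1,14,1,5,2,1,30] for √246; ℓ=10 ⇒ convergent index 9
a_0=15:  p_0=15·1+0=15,  q_0=15·0+1=1
…
a_2=2:  p_2=2·16+15=47,  q_2=2·1+1=3
…
a_4=1:  p_4=1·251+47=298,  q_4=1·16+3=19
…
a_6=1:  p_6=1·4423+298=4721,  q_6=1·282+19=301
…
a_8=2:  p_8=2·28028+4721=60777,  q_8=2·1787+301=3875
a_9=1:  p_9=1·60777+28028=88805,  q_9=1·3875+1787=5662
(x₁, y₁) = (88805, 5662);  88805² − 246·5662² = 1 ✓
(88805+5662√246)^2 = 15772656049 + 1005627820√246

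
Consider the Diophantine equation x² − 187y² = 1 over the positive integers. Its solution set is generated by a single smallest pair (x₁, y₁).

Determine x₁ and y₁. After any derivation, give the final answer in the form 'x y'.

1682 123

√187 = [13; 1,2,13,2,1,26, …], period ℓ=6 (even) → k=5
i=0: a=13 ⇒ p=13, q=1
i=1: a=1 ⇒ p=14, q=1
…
i=4: a=2 ⇒ p=1135, q=83
i=5: a=1 ⇒ p=1682, q=123
→ (1682, 123).  Check: 1682²=2829124, 187·123²=2829123, difference 1.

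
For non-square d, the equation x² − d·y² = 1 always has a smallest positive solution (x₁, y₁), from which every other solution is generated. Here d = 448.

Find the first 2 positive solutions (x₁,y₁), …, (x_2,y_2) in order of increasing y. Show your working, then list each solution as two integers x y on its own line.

√448 → a₀=21, period (6,42); ℓ=2 even so k=1
a_0=21:  p_0=21·1+0=21,  q_0=21·0+1=1
a_1=6:  p_1=6·21+1=127,  q_1=6·1+0=6
(x₁, y₁) = (127, 6);  127² − 448·6² = 1 ✓
n=2: (127,6)∘(127,6) = (127·127+448·6·6, 127·6+6·127) = (32257,1524)

127 6
32257 1524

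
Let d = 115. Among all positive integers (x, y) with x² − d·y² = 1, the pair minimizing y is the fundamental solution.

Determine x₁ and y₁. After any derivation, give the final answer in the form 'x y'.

d=115: √d = [10; 1,2,1,1,1,1,1,2,1,20] (ℓ=10, even), read p_9/q_9
step 0: (10, 1)  from 10·(1,0) + (0,1)
…
step 2: (32, 3)  from 2·(11,1) + (10,1)
…
step 8: (815, 76)  from 2·(311,29) + (193,18)
step 9: (1126, 105)  from 1·(815,76) + (311,29)
(x₁, y₁) = (1126, 105);  1126² − 115·105² = 1 ✓

1126 105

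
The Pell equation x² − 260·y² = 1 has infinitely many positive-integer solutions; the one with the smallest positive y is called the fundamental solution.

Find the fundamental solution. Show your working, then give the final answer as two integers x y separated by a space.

129 8

√260 = [16; 8,32, …], period ℓ=2 (even) → k=1
step 0: (16, 1)  from 16·(1,0) + (0,1)
step 1: (129, 8)  from 8·(16,1) + (1,0)
→ (129, 8).  Check: 129²=16641, 260·8²=16640, difference 1.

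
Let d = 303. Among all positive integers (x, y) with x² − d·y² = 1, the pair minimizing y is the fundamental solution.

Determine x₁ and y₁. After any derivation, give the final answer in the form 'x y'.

2524 145

√303 = [17; 2,2,5,2,2,34, …], period ℓ=6 (even) → k=5
k=0  a_k=17  p_k/q_k = 17/1
k=1  a_k=2  p_k/q_k = 35/2
k=2  a_k=2  p_k/q_k = 87/5
k=3  a_k=5  p_k/q_k = 470/27
k=4  a_k=2  p_k/q_k = 1027/59
k=5  a_k=2  p_k/q_k = 2524/145
→ (2524, 145).  Check: 2524²=6370576, 303·145²=6370575, difference 1.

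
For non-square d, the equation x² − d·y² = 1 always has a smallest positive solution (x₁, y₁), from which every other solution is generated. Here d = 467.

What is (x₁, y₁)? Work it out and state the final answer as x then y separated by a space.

1625626 75225

[21; 1,1,1,1,3,…,1,1,42] for √467; ℓ=14 ⇒ convergent index 13
step 0: (21, 1)  from 21·(1,0) + (0,1)
…
step 2: (43, 2)  from 1·(22,1) + (21,1)
step 3: (65, 3)  from 1·(43,2) + (22,1)
…
step 5: (389, 18)  from 3·(108,5) + (65,3)
step 6: (1275, 59)  from 3·(389,18) + (108,5)
…
step 9: (275465, 12747)  from 3·(82767,3830) + (27164,1257)
…
step 12: (991929, 45901)  from 1·(633697,29324) + (358232,16577)
step 13: (1625626, 75225)  from 1·(991929,45901) + (633697,29324)
(x₁, y₁) = (1625626, 75225);  1625626² − 467·75225² = 1 ✓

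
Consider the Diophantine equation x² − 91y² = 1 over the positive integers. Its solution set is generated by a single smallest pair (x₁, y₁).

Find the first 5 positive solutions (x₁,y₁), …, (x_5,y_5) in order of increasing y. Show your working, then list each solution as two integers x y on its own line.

1574 165
4954951 519420
15598184174 1635133995
49103078824801 5147401296840
154576476542289374 16204017647318325

√91 → a₀=9, period (1,1,5,1,5,1,1,18); ℓ=8 even so k=7
a_0=9:  p_0=9·1+0=9,  q_0=9·0+1=1
a_1=1:  p_1=1·9+1=10,  q_1=1·1+0=1
…
a_3=5:  p_3=5·19+10=105,  q_3=5·2+1=11
a_4=1:  p_4=1·105+19=124,  q_4=1·11+2=13
…
a_6=1:  p_6=1·725+124=849,  q_6=1·76+13=89
a_7=1:  p_7=1·849+725=1574,  q_7=1·89+76=165
fundamental: x₁=1574, y₁=165  (since 2477476 − 91·27225 = 1)
n=2: (1574,165)∘(1574,165) = (1574·1574+91·165·165, 1574·165+165·1574) = (4954951,519420)
n=3: (4954951,519420)∘(1574,165) = (1574·4954951+91·165·519420, 1574·519420+165·4954951) = (15598184174,1635133995)
n=4: (15598184174,1635133995)∘(1574,165) = (1574·15598184174+91·165·1635133995, 1574·1635133995+165·15598184174) = (49103078824801,5147401296840)
n=5: (49103078824801,5147401296840)∘(1574,165) = (1574·49103078824801+91·165·5147401296840, 1574·5147401296840+165·49103078824801) = (154576476542289374,16204017647318325)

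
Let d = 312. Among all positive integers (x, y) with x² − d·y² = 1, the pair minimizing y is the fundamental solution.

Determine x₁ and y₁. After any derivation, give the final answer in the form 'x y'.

√312 = [17; 1,1,1,34, …], period ℓ=4 (even) → k=3
i=0: a=17 ⇒ p=17, q=1
i=1: a=1 ⇒ p=18, q=1
i=2: a=1 ⇒ p=35, q=2
i=3: a=1 ⇒ p=53, q=3
fundamental: x₁=53, y₁=3  (since 2809 − 312·9 = 1)

53 3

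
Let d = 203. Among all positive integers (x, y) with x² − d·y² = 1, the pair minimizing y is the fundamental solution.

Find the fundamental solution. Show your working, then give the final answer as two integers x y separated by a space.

57 4

√203 → a₀=14, period (4,28); ℓ=2 even so k=1
i=0: a=14 ⇒ p=14, q=1
i=1: a=4 ⇒ p=57, q=4
→ (57, 4).  Check: 57²=3249, 203·4²=3248, difference 1.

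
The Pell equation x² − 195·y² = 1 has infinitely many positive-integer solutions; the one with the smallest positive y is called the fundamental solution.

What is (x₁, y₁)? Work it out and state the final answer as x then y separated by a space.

14 1

[13; 1,26] for √195; ℓ=2 ⇒ convergent index 1
k=0  a_k=13  p_k/q_k = 13/1
k=1  a_k=1  p_k/q_k = 14/1
(x₁, y₁) = (14, 1);  14² − 195·1² = 1 ✓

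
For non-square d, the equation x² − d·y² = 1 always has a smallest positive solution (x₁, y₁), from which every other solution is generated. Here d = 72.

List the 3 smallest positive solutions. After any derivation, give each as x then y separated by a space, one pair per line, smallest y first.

17 2
577 68
19601 2310

√72 = [8; 2,16, …], period ℓ=2 (even) → k=1
k=0  a_k=8  p_k/q_k = 8/1
k=1  a_k=2  p_k/q_k = 17/2
fundamental: x₁=17, y₁=2  (since 289 − 72·4 = 1)
(x_2, y_2) = (17·17 + 72·2·2, 17·2 + 2·17) = (577, 68)
(x_3, y_3) = (17·577 + 72·2·68, 17·68 + 2·577) = (19601, 2310)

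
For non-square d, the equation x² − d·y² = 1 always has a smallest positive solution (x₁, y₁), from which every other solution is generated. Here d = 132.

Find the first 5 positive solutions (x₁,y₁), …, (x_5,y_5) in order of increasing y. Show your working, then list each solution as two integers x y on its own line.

[11; 2,22] for √132; ℓ=2 ⇒ convergent index 1
i=0: a=11 ⇒ p=11, q=1
i=1: a=2 ⇒ p=23, q=2
(x₁, y₁) = (23, 2);  23² − 132·2² = 1 ✓
n=2: (23,2)∘(23,2) = (23·23+132·2·2, 23·2+2·23) = (1057,92)
n=3: (1057,92)∘(23,2) = (23·1057+132·2·92, 23·92+2·1057) = (48599,4230)
n=4: (48599,4230)∘(23,2) = (23·48599+132·2·4230, 23·4230+2·48599) = (2234497,194488)
n=5: (2234497,194488)∘(23,2) = (23·2234497+132·2·194488, 23·194488+2·2234497) = (102738263,8942218)

23 2
1057 92
48599 4230
2234497 194488
102738263 8942218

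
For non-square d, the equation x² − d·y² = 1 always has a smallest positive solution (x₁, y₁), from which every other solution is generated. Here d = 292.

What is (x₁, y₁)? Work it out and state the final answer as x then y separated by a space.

2281249 133500

d=292: √d = [17; 11,2,1,3,8,3,1,2,11,34] (ℓ=10, even), read p_9/q_9
step 0: (17, 1)  from 17·(1,0) + (0,1)
step 1: (188, 11)  from 11·(17,1) + (1,0)
step 2: (393, 23)  from 2·(188,11) + (17,1)
step 3: (581, 34)  from 1·(393,23) + (188,11)
step 4: (2136, 125)  from 3·(581,34) + (393,23)
step 5: (17669, 1034)  from 8·(2136,125) + (581,34)
step 6: (55143, 3227)  from 3·(17669,1034) + (2136,125)
step 7: (72812, 4261)  from 1·(55143,3227) + (17669,1034)
step 8: (200767, 11749)  from 2·(72812,4261) + (55143,3227)
step 9: (2281249, 133500)  from 11·(200767,11749) + (72812,4261)
→ (2281249, 133500).  Check: 2281249²=5204097000001, 292·133500²=5204097000000, difference 1.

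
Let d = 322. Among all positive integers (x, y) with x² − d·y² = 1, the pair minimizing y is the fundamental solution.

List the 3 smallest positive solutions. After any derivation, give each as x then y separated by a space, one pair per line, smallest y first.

323 18
208657 11628
134792099 7511670

√322 = [17; 1,16,1,34, …], period ℓ=4 (even) → k=3
i=0: a=17 ⇒ p=17, q=1
…
i=2: a=16 ⇒ p=305, q=17
i=3: a=1 ⇒ p=323, q=18
fundamental: x₁=323, y₁=18  (since 104329 − 322·324 = 1)
k=2:  x_2 = 323·323+322·18·18 = 208657,  y_2 = 323·18+18·323 = 11628
k=3:  x_3 = 323·208657+322·18·11628 = 134792099,  y_3 = 323·11628+18·208657 = 7511670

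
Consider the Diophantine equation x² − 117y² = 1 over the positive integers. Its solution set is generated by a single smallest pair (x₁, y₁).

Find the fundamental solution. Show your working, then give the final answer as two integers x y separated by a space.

649 60

d=117: √d = [10; 1,4,2,4,1,20] (ℓ=6, even), read p_5/q_5
a_0=10:  p_0=10·1+0=10,  q_0=10·0+1=1
a_1=1:  p_1=1·10+1=11,  q_1=1·1+0=1
…
a_3=2:  p_3=2·54+11=119,  q_3=2·5+1=11
a_4=4:  p_4=4·119+54=530,  q_4=4·11+5=49
a_5=1:  p_5=1·530+119=649,  q_5=1·49+11=60
→ (649, 60).  Check: 649²=421201, 117·60²=421200, difference 1.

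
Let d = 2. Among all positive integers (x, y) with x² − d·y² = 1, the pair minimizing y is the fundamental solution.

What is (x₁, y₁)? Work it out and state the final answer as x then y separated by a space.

√2 → a₀=1, period (2); ℓ=1 odd so k=1
i=0: a=1 ⇒ p=1, q=1
i=1: a=2 ⇒ p=3, q=2
→ (3, 2).  Check: 3²=9, 2·2²=8, difference 1.

3 2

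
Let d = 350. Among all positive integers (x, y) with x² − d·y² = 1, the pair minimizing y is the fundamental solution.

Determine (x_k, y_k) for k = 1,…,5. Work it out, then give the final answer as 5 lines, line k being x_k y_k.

449 24
403201 21552
362074049 19353672
325142092801 17379575904
291977237261249 15606839808120

[18; 1,2,2,2,1,36] for √350; ℓ=6 ⇒ convergent index 5
k=0  a_k=18  p_k/q_k = 18/1
k=1  a_k=1  p_k/q_k = 19/1
k=2  a_k=2  p_k/q_k = 56/3
…
k=4  a_k=2  p_k/q_k = 318/17
k=5  a_k=1  p_k/q_k = 449/24
fundamental: x₁=449, y₁=24  (since 201601 − 350·576 = 1)
(449+24√350)^2 = 403201 + 21552√350
(449+24√350)^3 = 362074049 + 19353672√350
(449+24√350)^4 = 325142092801 + 17379575904√350
(449+24√350)^5 = 291977237261249 + 15606839808120√350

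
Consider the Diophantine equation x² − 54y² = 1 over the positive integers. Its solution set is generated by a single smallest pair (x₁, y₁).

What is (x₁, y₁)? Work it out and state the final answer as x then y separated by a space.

d=54: √d = [7; 2,1,6,1,2,14] (ℓ=6, even), read p_5/q_5
k=0  a_k=7  p_k/q_k = 7/1
k=1  a_k=2  p_k/q_k = 15/2
k=2  a_k=1  p_k/q_k = 22/3
k=3  a_k=6  p_k/q_k = 147/20
k=4  a_k=1  p_k/q_k = 169/23
k=5  a_k=2  p_k/q_k = 485/66
→ (485, 66).  Check: 485²=235225, 54·66²=235224, difference 1.

485 66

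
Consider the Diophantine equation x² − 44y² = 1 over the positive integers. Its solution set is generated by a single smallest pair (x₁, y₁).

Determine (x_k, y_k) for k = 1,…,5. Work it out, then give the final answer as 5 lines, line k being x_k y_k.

√44 = [6; 1,1,1,2,1,1,1,12, …], period ℓ=8 (even) → k=7
a_0=6:  p_0=6·1+0=6,  q_0=6·0+1=1
a_1=1:  p_1=1·6+1=7,  q_1=1·1+0=1
…
a_3=1:  p_3=1·13+7=20,  q_3=1·2+1=3
…
a_6=1:  p_6=1·73+53=126,  q_6=1·11+8=19
a_7=1:  p_7=1·126+73=199,  q_7=1·19+11=30
(x₁, y₁) = (199, 30);  199² − 44·30² = 1 ✓
(199+30√44)^2 = 79201 + 11940√44
(199+30√44)^3 = 31521799 + 4752090√44
(199+30√44)^4 = 12545596801 + 1891319880√44
(199+30√44)^5 = 4993116004999 + 752740560150√44

199 30
79201 11940
31521799 4752090
12545596801 1891319880
4993116004999 752740560150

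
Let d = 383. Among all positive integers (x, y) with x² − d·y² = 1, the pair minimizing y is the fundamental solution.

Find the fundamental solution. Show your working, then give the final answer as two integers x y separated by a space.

√383 = [19; 1,1,3,19,3,1,1,38, …], period ℓ=8 (even) → k=7
i=0: a=19 ⇒ p=19, q=1
i=1: a=1 ⇒ p=20, q=1
i=2: a=1 ⇒ p=39, q=2
i=3: a=3 ⇒ p=137, q=7
…
i=5: a=3 ⇒ p=8063, q=412
i=6: a=1 ⇒ p=10705, q=547
i=7: a=1 ⇒ p=18768, q=959
→ (18768, 959).  Check: 18768²=352237824, 383·959²=352237823, difference 1.

18768 959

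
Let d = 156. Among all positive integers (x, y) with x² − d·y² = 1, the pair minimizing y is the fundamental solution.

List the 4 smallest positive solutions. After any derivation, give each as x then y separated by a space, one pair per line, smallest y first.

25 2
1249 100
62425 4998
3120001 249800

√156 = [12; 2,24, …], period ℓ=2 (even) → k=1
i=0: a=12 ⇒ p=12, q=1
i=1: a=2 ⇒ p=25, q=2
(x₁, y₁) = (25, 2);  25² − 156·2² = 1 ✓
k=2:  x_2 = 25·25+156·2·2 = 1249,  y_2 = 25·2+2·25 = 100
k=3:  x_3 = 25·1249+156·2·100 = 62425,  y_3 = 25·100+2·1249 = 4998
k=4:  x_4 = 25·62425+156·2·4998 = 3120001,  y_4 = 25·4998+2·62425 = 249800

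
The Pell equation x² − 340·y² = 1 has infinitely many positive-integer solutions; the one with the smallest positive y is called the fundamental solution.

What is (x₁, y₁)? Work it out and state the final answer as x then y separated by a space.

285769 15498

√340 → a₀=18, period (2,3,1,1,1,…,3,2,36); ℓ=14 even so k=13
step 0: (18, 1)  from 18·(1,0) + (0,1)
…
step 2: (129, 7)  from 3·(37,2) + (18,1)
…
step 6: (756, 41)  from 1·(461,25) + (295,16)
…
step 12: (125478, 6805)  from 3·(34813,1888) + (21039,1141)
step 13: (285769, 15498)  from 2·(125478,6805) + (34813,1888)
fundamental: x₁=285769, y₁=15498  (since 81663921361 − 340·240188004 = 1)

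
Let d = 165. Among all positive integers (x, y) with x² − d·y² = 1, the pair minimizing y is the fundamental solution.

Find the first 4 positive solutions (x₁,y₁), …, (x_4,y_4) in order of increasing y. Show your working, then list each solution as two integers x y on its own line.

1079 84
2328481 181272
5024860919 391184892
10843647534721 844176815664

√165 = [12; 1,5,2,5,1,24, …], period ℓ=6 (even) → k=5
a_0=12:  p_0=12·1+0=12,  q_0=12·0+1=1
a_1=1:  p_1=1·12+1=13,  q_1=1·1+0=1
…
a_3=2:  p_3=2·77+13=167,  q_3=2·6+1=13
a_4=5:  p_4=5·167+77=912,  q_4=5·13+6=71
a_5=1:  p_5=1·912+167=1079,  q_5=1·71+13=84
→ (1079, 84).  Check: 1079²=1164241, 165·84²=1164240, difference 1.
n=2: (1079,84)∘(1079,84) = (1079·1079+165·84·84, 1079·84+84·1079) = (2328481,181272)
n=3: (2328481,181272)∘(1079,84) = (1079·2328481+165·84·181272, 1079·181272+84·2328481) = (5024860919,391184892)
n=4: (5024860919,391184892)∘(1079,84) = (1079·5024860919+165·84·391184892, 1079·391184892+84·5024860919) = (10843647534721,844176815664)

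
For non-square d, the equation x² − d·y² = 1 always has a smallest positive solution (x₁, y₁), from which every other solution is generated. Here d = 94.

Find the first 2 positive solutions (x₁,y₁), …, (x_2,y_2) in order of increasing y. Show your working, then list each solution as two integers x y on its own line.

2143295 221064
9187426914049 947610731760

√94 = [9; 1,2,3,1,1,…,2,1,18, …], period ℓ=16 (even) → k=15
k=0  a_k=9  p_k/q_k = 9/1
…
k=2  a_k=2  p_k/q_k = 29/3
…
k=5  a_k=1  p_k/q_k = 223/23
k=6  a_k=5  p_k/q_k = 1241/128
…
k=11  a_k=1  p_k/q_k = 99455/10258
…
k=13  a_k=3  p_k/q_k = 652934/67345
k=14  a_k=2  p_k/q_k = 1490361/153719
k=15  a_k=1  p_k/q_k = 2143295/221064
(x₁, y₁) = (2143295, 221064);  2143295² − 94·221064² = 1 ✓
n=2: (2143295,221064)∘(2143295,221064) = (2143295·2143295+94·221064·221064, 2143295·221064+221064·2143295) = (9187426914049,947610731760)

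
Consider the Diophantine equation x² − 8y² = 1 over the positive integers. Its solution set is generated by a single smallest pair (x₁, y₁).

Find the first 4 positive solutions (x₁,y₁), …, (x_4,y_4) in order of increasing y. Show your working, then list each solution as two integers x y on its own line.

3 1
17 6
99 35
577 204

d=8: √d = [2; 1,4] (ℓ=2, even), read p_1/q_1
i=0: a=2 ⇒ p=2, q=1
i=1: a=1 ⇒ p=3, q=1
(x₁, y₁) = (3, 1);  3² − 8·1² = 1 ✓
(3+1√8)^2 = 17 + 6√8
(3+1√8)^3 = 99 + 35√8
(3+1√8)^4 = 577 + 204√8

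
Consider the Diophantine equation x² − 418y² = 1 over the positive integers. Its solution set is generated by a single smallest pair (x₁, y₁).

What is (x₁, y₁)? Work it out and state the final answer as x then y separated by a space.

33857 1656

[20; 2,4,20,4,2,40] for √418; ℓ=6 ⇒ convergent index 5
k=0  a_k=20  p_k/q_k = 20/1
k=1  a_k=2  p_k/q_k = 41/2
k=2  a_k=4  p_k/q_k = 184/9
k=3  a_k=20  p_k/q_k = 3721/182
k=4  a_k=4  p_k/q_k = 15068/737
k=5  a_k=2  p_k/q_k = 33857/1656
→ (33857, 1656).  Check: 33857²=1146296449, 418·1656²=1146296448, difference 1.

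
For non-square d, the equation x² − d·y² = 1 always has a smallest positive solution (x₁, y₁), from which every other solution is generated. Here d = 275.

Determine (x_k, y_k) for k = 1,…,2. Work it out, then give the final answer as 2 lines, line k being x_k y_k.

199 12
79201 4776

√275 = [16; 1,1,2,1,1,32, …], period ℓ=6 (even) → k=5
i=0: a=16 ⇒ p=16, q=1
i=1: a=1 ⇒ p=17, q=1
…
i=3: a=2 ⇒ p=83, q=5
i=4: a=1 ⇒ p=116, q=7
i=5: a=1 ⇒ p=199, q=12
fundamental: x₁=199, y₁=12  (since 39601 − 275·144 = 1)
n=2: (199,12)∘(199,12) = (199·199+275·12·12, 199·12+12·199) = (79201,4776)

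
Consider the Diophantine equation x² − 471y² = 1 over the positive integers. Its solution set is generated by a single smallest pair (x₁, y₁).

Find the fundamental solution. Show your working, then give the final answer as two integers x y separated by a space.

[21; 1,2,2,1,3,…,2,1,42] for √471; ℓ=14 ⇒ convergent index 13
step 0: (21, 1)  from 21·(1,0) + (0,1)
…
step 2: (65, 3)  from 2·(22,1) + (21,1)
step 3: (152, 7)  from 2·(65,3) + (22,1)
step 4: (217, 10)  from 1·(152,7) + (65,3)
…
step 8: (198665, 9154)  from 4·(48809,2249) + (3429,158)
…
step 11: (2331742, 107441)  from 2·(843469,38865) + (644804,29711)
step 12: (5506953, 253747)  from 2·(2331742,107441) + (843469,38865)
step 13: (7838695, 361188)  from 1·(5506953,253747) + (2331742,107441)
fundamental: x₁=7838695, y₁=361188  (since 61445139303025 − 471·130456771344 = 1)

7838695 361188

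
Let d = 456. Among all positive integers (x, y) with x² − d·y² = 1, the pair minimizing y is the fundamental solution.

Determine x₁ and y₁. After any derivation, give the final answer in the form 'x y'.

√456 = [21; 2,1,4,1,2,42, …], period ℓ=6 (even) → k=5
k=0  a_k=21  p_k/q_k = 21/1
k=1  a_k=2  p_k/q_k = 43/2
k=2  a_k=1  p_k/q_k = 64/3
k=3  a_k=4  p_k/q_k = 299/14
k=4  a_k=1  p_k/q_k = 363/17
k=5  a_k=2  p_k/q_k = 1025/48
fundamental: x₁=1025, y₁=48  (since 1050625 − 456·2304 = 1)

1025 48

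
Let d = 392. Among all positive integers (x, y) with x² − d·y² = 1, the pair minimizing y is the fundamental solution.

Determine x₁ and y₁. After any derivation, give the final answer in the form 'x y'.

√392 → a₀=19, period (1,3,1,38); ℓ=4 even so k=3
k=0  a_k=19  p_k/q_k = 19/1
k=1  a_k=1  p_k/q_k = 20/1
k=2  a_k=3  p_k/q_k = 79/4
k=3  a_k=1  p_k/q_k = 99/5
→ (99, 5).  Check: 99²=9801, 392·5²=9800, difference 1.

99 5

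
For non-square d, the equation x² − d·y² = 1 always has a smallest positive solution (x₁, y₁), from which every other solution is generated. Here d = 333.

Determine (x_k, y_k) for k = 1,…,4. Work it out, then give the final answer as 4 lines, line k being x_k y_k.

73 4
10657 584
1555849 85260
227143297 12447376

√333 → a₀=18, period (4,36); ℓ=2 even so k=1
k=0  a_k=18  p_k/q_k = 18/1
k=1  a_k=4  p_k/q_k = 73/4
fundamental: x₁=73, y₁=4  (since 5329 − 333·16 = 1)
n=2: (73,4)∘(73,4) = (73·73+333·4·4, 73·4+4·73) = (10657,584)
n=3: (10657,584)∘(73,4) = (73·10657+333·4·584, 73·584+4·10657) = (1555849,85260)
n=4: (1555849,85260)∘(73,4) = (73·1555849+333·4·85260, 73·85260+4·1555849) = (227143297,12447376)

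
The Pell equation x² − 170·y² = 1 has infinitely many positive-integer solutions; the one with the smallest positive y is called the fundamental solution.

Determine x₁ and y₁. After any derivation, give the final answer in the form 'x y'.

339 26

[13; 26] for √170; ℓ=1 ⇒ convergent index 1
k=0  a_k=13  p_k/q_k = 13/1
k=1  a_k=26  p_k/q_k = 339/26
fundamental: x₁=339, y₁=26  (since 114921 − 170·676 = 1)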